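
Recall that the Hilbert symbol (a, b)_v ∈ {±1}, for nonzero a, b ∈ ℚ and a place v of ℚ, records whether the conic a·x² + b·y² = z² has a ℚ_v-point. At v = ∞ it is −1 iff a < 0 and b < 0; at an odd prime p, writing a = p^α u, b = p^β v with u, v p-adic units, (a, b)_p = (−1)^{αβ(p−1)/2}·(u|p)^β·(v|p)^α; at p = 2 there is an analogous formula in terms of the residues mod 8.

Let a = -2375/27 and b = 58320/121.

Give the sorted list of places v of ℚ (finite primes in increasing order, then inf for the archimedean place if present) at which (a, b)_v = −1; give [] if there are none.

(a, b) ≡ (-285, 5) mod (ℚ^×)²; places V = {2, 3, 5, 11, 19, ∞}.
(a,b)_19: α=1, u≡1; β=0, v≡4 (mod 19); (1|19)=+1, (4|19)=+1; sign (−1)^0·+1^0·+1^1 = +1.
(a,b)_5: α=3, u≡3; β=1, v≡4 (mod 5); (3|5)=-1, (4|5)=+1; sign (−1)^0·-1^1·+1^3 = -1.
(a,b)_3: α=-3, u≡1; β=6, v≡2 (mod 3); (1|3)=+1, (2|3)=-1; sign (−1)^0·+1^6·-1^-3 = -1.
(a,b)_∞: sgn(-285)=−, sgn(5)=+, so +1.
(a,b)_11: α=0, u≡9; β=-2, v≡9 (mod 11); (9|11)=+1, (9|11)=+1; sign (−1)^0·+1^-2·+1^0 = +1.
(a,b)_2: α=0, β=4; u≡3, v≡5 (mod 8); ε(u)ε(v)=1·0, αω(v)=0·1, βω(u)=4·1; sum ≡ 0  ⇒  +1.
|Ram(-285, 5)| = 2, even; anisotropic at {3, 5}.

[3, 5]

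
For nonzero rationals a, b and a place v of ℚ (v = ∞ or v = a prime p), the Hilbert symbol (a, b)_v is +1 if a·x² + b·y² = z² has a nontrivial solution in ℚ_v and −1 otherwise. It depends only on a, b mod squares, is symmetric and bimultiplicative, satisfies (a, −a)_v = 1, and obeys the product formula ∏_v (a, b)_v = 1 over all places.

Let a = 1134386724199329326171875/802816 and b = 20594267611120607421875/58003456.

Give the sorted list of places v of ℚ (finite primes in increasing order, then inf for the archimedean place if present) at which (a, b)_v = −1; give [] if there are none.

[2, 5, 23, 37]

(a, b) ≡ (402523, 1450955) mod (ℚ^×)²; places V = {2, 5, 7, 11, 13, 17, 23, 31, 37, 43, ∞}.
(a,b)_37: α=1, u≡26; β=1, v≡2 (mod 37); (26|37)=+1, (2|37)=-1; sign (−1)^0·+1^1·-1^1 = -1.
(a,b)_23: α=1, u≡7; β=1, v≡19 (mod 23); (7|23)=-1, (19|23)=-1; sign (−1)^1·-1^1·-1^1 = -1.
(a,b)_17: α=0, u≡3; β=-2, v≡7 (mod 17); (3|17)=-1, (7|17)=-1; sign (−1)^0·-1^-2·-1^0 = +1.
(a,b)_11: α=1, u≡10; β=3, v≡5 (mod 11); (10|11)=-1, (5|11)=+1; sign (−1)^1·-1^3·+1^1 = +1.
(a,b)_2: α=-14, β=-12; u≡3, v≡3 (mod 8); ε(u)ε(v)=1·1, αω(v)=-14·1, βω(u)=-12·1; sum ≡ 1  ⇒  -1.
(a,b)_43: α=3, u≡12; β=2, v≡31 (mod 43); (12|43)=-1, (31|43)=+1; sign (−1)^0·-1^2·+1^3 = +1.
(a,b)_13: α=2, u≡1; β=2, v≡3 (mod 13); (1|13)=+1, (3|13)=+1; sign (−1)^0·+1^2·+1^2 = +1.
(a,b)_7: α=-2, u≡4; β=-2, v≡2 (mod 7); (4|7)=+1, (2|7)=+1; sign (−1)^0·+1^-2·+1^-2 = +1.
(a,b)_∞: sgn(402523)=+, sgn(1450955)=+, so +1.
(a,b)_31: α=4, u≡14; β=3, v≡27 (mod 31); (14|31)=+1, (27|31)=-1; sign (−1)^0·+1^3·-1^4 = +1.
(a,b)_5: α=10, u≡3; β=9, v≡1 (mod 5); (3|5)=-1, (1|5)=+1; sign (−1)^0·-1^9·+1^10 = -1.
|Ram(402523, 1450955)| = 4, even; anisotropic at {2, 5, 23, 37}.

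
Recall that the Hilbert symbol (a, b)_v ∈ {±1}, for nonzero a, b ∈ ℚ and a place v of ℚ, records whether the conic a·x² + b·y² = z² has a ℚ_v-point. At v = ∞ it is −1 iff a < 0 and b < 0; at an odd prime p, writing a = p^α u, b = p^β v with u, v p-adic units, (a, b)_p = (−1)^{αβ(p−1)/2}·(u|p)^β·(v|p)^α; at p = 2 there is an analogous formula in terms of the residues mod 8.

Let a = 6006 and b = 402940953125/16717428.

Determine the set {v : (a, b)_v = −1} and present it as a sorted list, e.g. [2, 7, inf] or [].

[3, 7, 13, 29]

Mod squares: a ≡ 6006, b ≡ 377. Check v ∈ {∞, 2, 3, 5, 7, 11, 13, 23, 29, 41}.
v=23: a=23^0·(≡3), b=23^2·(≡6) mod 23; (3|23)=+1, (6|23)=+1; (−1)^{0·2·11}·(+1)^2·(+1)^0 = +1.
v=3: a=3^1·(≡1), b=3^-8·(≡2) mod 3; (1|3)=+1, (2|3)=-1; (−1)^{1·-8·1}·(+1)^-8·(-1)^1 = -1.
v=13: a=13^1·(≡7), b=13^-1·(≡1) mod 13; (7|13)=-1, (1|13)=+1; (−1)^{1·-1·6}·(-1)^-1·(+1)^1 = -1.
v=29: a=29^0·(≡3), b=29^1·(≡13) mod 29; (3|29)=-1, (13|29)=+1; (−1)^{0·1·14}·(-1)^1·(+1)^0 = -1.
v=41: a=41^0·(≡20), b=41^2·(≡32) mod 41; (20|41)=+1, (32|41)=+1; (−1)^{0·2·20}·(+1)^2·(+1)^0 = +1.
v=11: a=11^1·(≡7), b=11^0·(≡9) mod 11; (7|11)=-1, (9|11)=+1; (−1)^{1·0·5}·(-1)^0·(+1)^1 = +1.
v=7: a=7^1·(≡4), b=7^-2·(≡3) mod 7; (4|7)=+1, (3|7)=-1; (−1)^{1·-2·3}·(+1)^-2·(-1)^1 = -1.
v=2: v_2(a)=1, v_2(b)=-2; units ≡ 3, 1 (mod 8); ε·ε+αω+βω = 1·0+1·0+-2·1 ≡ 0  ⇒  (a,b)_2 = +1.
v=∞: 6006 > 0 and 377 > 0  ⇒  (a,b)_∞ = +1.
v=5: a=5^0·(≡1), b=5^6·(≡2) mod 5; (1|5)=+1, (2|5)=-1; (−1)^{0·6·2}·(+1)^6·(-1)^0 = +1.
(6006, 377 / ℚ) ramifies at {3, 7, 13, 29}: a division algebra.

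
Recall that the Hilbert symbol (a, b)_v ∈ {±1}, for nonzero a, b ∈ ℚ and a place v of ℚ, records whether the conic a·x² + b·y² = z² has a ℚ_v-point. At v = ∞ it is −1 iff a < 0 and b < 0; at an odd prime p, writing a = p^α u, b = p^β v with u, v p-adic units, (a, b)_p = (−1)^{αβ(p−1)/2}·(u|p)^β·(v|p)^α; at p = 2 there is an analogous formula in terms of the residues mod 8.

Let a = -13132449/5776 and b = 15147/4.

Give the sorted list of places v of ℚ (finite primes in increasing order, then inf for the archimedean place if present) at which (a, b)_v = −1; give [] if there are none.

(a, b) ≡ (-561, 187) mod (ℚ^×)²; places V = {2, 3, 11, 17, 19, ∞}.
(a,b)_∞: sgn(-561)=−, sgn(187)=+, so +1.
(a,b)_2: α=-4, β=-2; u≡7, v≡3 (mod 8); ε(u)ε(v)=1·1, αω(v)=-4·1, βω(u)=-2·0; sum ≡ 1  ⇒  -1.
(a,b)_19: α=-2, u≡16; β=0, v≡1 (mod 19); (16|19)=+1, (1|19)=+1; sign (−1)^0·+1^0·+1^-2 = +1.
(a,b)_17: α=3, u≡1; β=1, v≡6 (mod 17); (1|17)=+1, (6|17)=-1; sign (−1)^0·+1^1·-1^3 = -1.
(a,b)_3: α=5, u≡2; β=4, v≡1 (mod 3); (2|3)=-1, (1|3)=+1; sign (−1)^0·-1^4·+1^5 = +1.
(a,b)_11: α=1, u≡4; β=1, v≡6 (mod 11); (4|11)=+1, (6|11)=-1; sign (−1)^1·+1^1·-1^1 = +1.
Ram(-561, 187) = {2, 17}; no ℚ_2-point on the conic.

[2, 17]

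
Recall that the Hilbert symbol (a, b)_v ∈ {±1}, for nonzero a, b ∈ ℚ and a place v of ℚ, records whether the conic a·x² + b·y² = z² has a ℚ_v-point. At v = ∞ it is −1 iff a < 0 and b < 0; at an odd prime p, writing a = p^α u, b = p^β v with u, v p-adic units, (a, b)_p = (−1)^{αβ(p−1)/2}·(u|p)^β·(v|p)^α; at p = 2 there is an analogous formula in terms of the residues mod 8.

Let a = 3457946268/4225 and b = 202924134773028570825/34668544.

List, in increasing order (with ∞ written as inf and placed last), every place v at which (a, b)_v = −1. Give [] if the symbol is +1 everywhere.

(a, b) ≡ (6783, 17) mod (ℚ^×)²; places V = {2, 3, 5, 7, 11, 13, 17, 19, 23, ∞}.
(a,b)_19: α=1, u≡15; β=2, v≡4 (mod 19); (15|19)=-1, (4|19)=+1; sign (−1)^0·-1^2·+1^1 = +1.
(a,b)_∞: sgn(6783)=+, sgn(17)=+, so +1.
(a,b)_23: α=0, u≡20; β=-2, v≡22 (mod 23); (20|23)=-1, (22|23)=-1; sign (−1)^0·-1^-2·-1^0 = +1.
(a,b)_13: α=-2, u≡3; β=0, v≡1 (mod 13); (3|13)=+1, (1|13)=+1; sign (−1)^0·+1^0·+1^-2 = +1.
(a,b)_2: α=2, β=-16; u≡7, v≡1 (mod 8); ε(u)ε(v)=1·0, αω(v)=2·0, βω(u)=-16·0; sum ≡ 0  ⇒  +1.
(a,b)_5: α=-2, u≡2; β=2, v≡2 (mod 5); (2|5)=-1, (2|5)=-1; sign (−1)^0·-1^2·-1^-2 = +1.
(a,b)_3: α=3, u≡2; β=8, v≡2 (mod 3); (2|3)=-1, (2|3)=-1; sign (−1)^0·-1^8·-1^3 = -1.
(a,b)_7: α=3, u≡5; β=8, v≡6 (mod 7); (5|7)=-1, (6|7)=-1; sign (−1)^0·-1^8·-1^3 = -1.
(a,b)_17: α=3, u≡4; β=3, v≡15 (mod 17); (4|17)=+1, (15|17)=+1; sign (−1)^0·+1^3·+1^3 = +1.
(a,b)_11: α=0, u≡7; β=2, v≡10 (mod 11); (7|11)=-1, (10|11)=-1; sign (−1)^0·-1^2·-1^0 = +1.
Ram(6783, 17) = {3, 7}; no ℚ_3-point on the conic.

[3, 7]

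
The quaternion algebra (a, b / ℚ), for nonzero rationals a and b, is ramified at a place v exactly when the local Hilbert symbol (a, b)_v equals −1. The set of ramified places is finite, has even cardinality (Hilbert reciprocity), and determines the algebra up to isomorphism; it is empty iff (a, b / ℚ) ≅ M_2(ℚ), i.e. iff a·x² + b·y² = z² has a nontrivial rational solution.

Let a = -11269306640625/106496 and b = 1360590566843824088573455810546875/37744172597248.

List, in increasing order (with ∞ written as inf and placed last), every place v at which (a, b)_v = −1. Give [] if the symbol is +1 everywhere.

[2, 3]

(a, b) ≡ (-858, 663) mod (ℚ^×)²; places V = {2, 3, 5, 11, 13, 17, ∞}.
(a,b)_11: α=3, u≡7; β=8, v≡1 (mod 11); (7|11)=-1, (1|11)=+1; sign (−1)^0·-1^8·+1^3 = +1.
(a,b)_3: α=1, u≡2; β=1, v≡2 (mod 3); (2|3)=-1, (2|3)=-1; sign (−1)^1·-1^1·-1^1 = -1.
(a,b)_13: α=-1, u≡3; β=-3, v≡12 (mod 13); (3|13)=+1, (12|13)=+1; sign (−1)^0·+1^-3·+1^-1 = +1.
(a,b)_2: α=-13, β=-34; u≡3, v≡7 (mod 8); ε(u)ε(v)=1·1, αω(v)=-13·0, βω(u)=-34·1; sum ≡ 1  ⇒  -1.
(a,b)_∞: sgn(-858)=−, sgn(663)=+, so +1.
(a,b)_5: α=10, u≡3; β=26, v≡2 (mod 5); (3|5)=-1, (2|5)=-1; sign (−1)^0·-1^26·-1^10 = +1.
(a,b)_17: α=2, u≡15; β=5, v≡10 (mod 17); (15|17)=+1, (10|17)=-1; sign (−1)^0·+1^5·-1^2 = +1.
(-858, 663 / ℚ) ramifies at {2, 3}: a division algebra.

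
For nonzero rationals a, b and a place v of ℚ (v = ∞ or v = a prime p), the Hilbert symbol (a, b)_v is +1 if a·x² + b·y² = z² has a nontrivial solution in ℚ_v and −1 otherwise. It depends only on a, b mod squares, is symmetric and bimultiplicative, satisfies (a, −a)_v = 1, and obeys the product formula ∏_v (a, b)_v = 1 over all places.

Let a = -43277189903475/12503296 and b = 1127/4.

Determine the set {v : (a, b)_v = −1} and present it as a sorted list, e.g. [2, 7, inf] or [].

(a, b) ≡ (-109779, 23) mod (ℚ^×)²; places V = {2, 3, 5, 7, 11, 13, 17, 19, 23, 37, 43, ∞}.
(a,b)_43: α=1, u≡3; β=0, v≡13 (mod 43); (3|43)=-1, (13|43)=+1; sign (−1)^0·-1^0·+1^1 = +1.
(a,b)_2: α=-8, β=-2; u≡5, v≡7 (mod 8); ε(u)ε(v)=0·1, αω(v)=-8·0, βω(u)=-2·1; sum ≡ 0  ⇒  +1.
(a,b)_3: α=1, u≡1; β=0, v≡2 (mod 3); (1|3)=+1, (2|3)=-1; sign (−1)^0·+1^0·-1^1 = -1.
(a,b)_7: α=0, u≡4; β=2, v≡4 (mod 7); (4|7)=+1, (4|7)=+1; sign (−1)^0·+1^2·+1^0 = +1.
(a,b)_17: α=-2, u≡10; β=0, v≡14 (mod 17); (10|17)=-1, (14|17)=-1; sign (−1)^0·-1^0·-1^-2 = +1.
(a,b)_11: α=2, u≡4; β=0, v≡4 (mod 11); (4|11)=+1, (4|11)=+1; sign (−1)^0·+1^0·+1^2 = +1.
(a,b)_∞: sgn(-109779)=−, sgn(23)=+, so +1.
(a,b)_13: α=-2, u≡5; β=0, v≡12 (mod 13); (5|13)=-1, (12|13)=+1; sign (−1)^0·-1^0·+1^-2 = +1.
(a,b)_5: α=2, u≡1; β=0, v≡3 (mod 5); (1|5)=+1, (3|5)=-1; sign (−1)^0·+1^0·-1^2 = +1.
(a,b)_37: α=1, u≡1; β=0, v≡32 (mod 37); (1|37)=+1, (32|37)=-1; sign (−1)^0·+1^0·-1^1 = -1.
(a,b)_19: α=4, u≡3; β=0, v≡11 (mod 19); (3|19)=-1, (11|19)=+1; sign (−1)^0·-1^0·+1^4 = +1.
(a,b)_23: α=1, u≡11; β=1, v≡18 (mod 23); (11|23)=-1, (18|23)=+1; sign (−1)^1·-1^1·+1^1 = +1.
(-109779, 23 / ℚ) ramifies at {3, 37}: a division algebra.

[3, 37]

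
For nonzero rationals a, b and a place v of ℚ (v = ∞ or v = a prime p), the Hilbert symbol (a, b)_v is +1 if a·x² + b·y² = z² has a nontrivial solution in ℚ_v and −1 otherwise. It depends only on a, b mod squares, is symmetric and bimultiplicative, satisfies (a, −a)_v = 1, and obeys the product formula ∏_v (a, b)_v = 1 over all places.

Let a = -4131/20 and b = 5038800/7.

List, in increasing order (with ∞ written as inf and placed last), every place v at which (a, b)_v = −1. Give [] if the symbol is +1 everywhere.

[3, 13]

(a, b) ≡ (-255, 88179) mod (ℚ^×)²; places V = {2, 3, 5, 7, 13, 17, 19, ∞}.
(a,b)_5: α=-1, u≡1; β=2, v≡1 (mod 5); (1|5)=+1, (1|5)=+1; sign (−1)^0·+1^2·+1^-1 = +1.
(a,b)_3: α=5, u≡2; β=1, v≡2 (mod 3); (2|3)=-1, (2|3)=-1; sign (−1)^1·-1^1·-1^5 = -1.
(a,b)_13: α=0, u≡6; β=1, v≡10 (mod 13); (6|13)=-1, (10|13)=+1; sign (−1)^0·-1^1·+1^0 = -1.
(a,b)_7: α=0, u≡1; β=-1, v≡4 (mod 7); (1|7)=+1, (4|7)=+1; sign (−1)^0·+1^-1·+1^0 = +1.
(a,b)_2: α=-2, β=4; u≡1, v≡3 (mod 8); ε(u)ε(v)=0·1, αω(v)=-2·1, βω(u)=4·0; sum ≡ 0  ⇒  +1.
(a,b)_19: α=0, u≡11; β=1, v≡16 (mod 19); (11|19)=+1, (16|19)=+1; sign (−1)^0·+1^1·+1^0 = +1.
(a,b)_∞: sgn(-255)=−, sgn(88179)=+, so +1.
(a,b)_17: α=1, u≡4; β=1, v≡8 (mod 17); (4|17)=+1, (8|17)=+1; sign (−1)^0·+1^1·+1^1 = +1.
|Ram(-255, 88179)| = 2, even; anisotropic at {3, 13}.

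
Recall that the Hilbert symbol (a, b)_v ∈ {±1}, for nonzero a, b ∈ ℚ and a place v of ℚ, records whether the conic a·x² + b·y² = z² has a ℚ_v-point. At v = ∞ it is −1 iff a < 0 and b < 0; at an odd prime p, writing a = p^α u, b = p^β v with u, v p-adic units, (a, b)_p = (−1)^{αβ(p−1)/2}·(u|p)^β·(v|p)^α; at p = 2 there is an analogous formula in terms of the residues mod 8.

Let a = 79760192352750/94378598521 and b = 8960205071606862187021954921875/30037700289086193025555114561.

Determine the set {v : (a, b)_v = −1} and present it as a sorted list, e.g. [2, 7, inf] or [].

[11, 13]

Mod squares: a ≡ 910, b ≡ 715. Check v ∈ {∞, 2, 3, 5, 7, 11, 13, 17, 19, 23, 37, 41, 43}.
v=23: a=23^-2·(≡1), b=23^-6·(≡1) mod 23; (1|23)=+1, (1|23)=+1; (−1)^{-2·-6·11}·(+1)^-6·(+1)^-2 = +1.
v=41: a=41^0·(≡31), b=41^-2·(≡8) mod 41; (31|41)=+1, (8|41)=+1; (−1)^{0·-2·20}·(+1)^-2·(+1)^0 = +1.
v=11: a=11^0·(≡7), b=11^1·(≡2) mod 11; (7|11)=-1, (2|11)=-1; (−1)^{0·1·5}·(-1)^1·(-1)^0 = -1.
v=3: a=3^8·(≡1), b=3^24·(≡1) mod 3; (1|3)=+1, (1|3)=+1; (−1)^{8·24·1}·(+1)^24·(+1)^8 = +1.
v=13: a=13^1·(≡2), b=13^1·(≡4) mod 13; (2|13)=-1, (4|13)=+1; (−1)^{1·1·6}·(-1)^1·(+1)^1 = -1.
v=19: a=19^-4·(≡6), b=19^-6·(≡3) mod 19; (6|19)=+1, (3|19)=-1; (−1)^{-4·-6·9}·(+1)^-6·(-1)^-4 = +1.
v=37: a=37^-2·(≡8), b=37^-6·(≡1) mod 37; (8|37)=-1, (1|37)=+1; (−1)^{-2·-6·18}·(-1)^-6·(+1)^-2 = +1.
v=∞: 910 > 0 and 715 > 0  ⇒  (a,b)_∞ = +1.
v=7: a=7^1·(≡2), b=7^6·(≡1) mod 7; (2|7)=+1, (1|7)=+1; (−1)^{1·6·3}·(+1)^6·(+1)^1 = +1.
v=2: v_2(a)=1, v_2(b)=0; units ≡ 7, 3 (mod 8); ε·ε+αω+βω = 1·1+1·1+0·0 ≡ 0  ⇒  (a,b)_2 = +1.
v=17: a=17^2·(≡1), b=17^6·(≡2) mod 17; (1|17)=+1, (2|17)=+1; (−1)^{2·6·8}·(+1)^6·(+1)^2 = +1.
v=43: a=43^2·(≡28), b=43^0·(≡22) mod 43; (28|43)=-1, (22|43)=-1; (−1)^{2·0·21}·(-1)^0·(-1)^2 = +1.
v=5: a=5^3·(≡2), b=5^7·(≡3) mod 5; (2|5)=-1, (3|5)=-1; (−1)^{3·7·2}·(-1)^7·(-1)^3 = +1.
|Ram(910, 715)| = 2, even; anisotropic at {11, 13}.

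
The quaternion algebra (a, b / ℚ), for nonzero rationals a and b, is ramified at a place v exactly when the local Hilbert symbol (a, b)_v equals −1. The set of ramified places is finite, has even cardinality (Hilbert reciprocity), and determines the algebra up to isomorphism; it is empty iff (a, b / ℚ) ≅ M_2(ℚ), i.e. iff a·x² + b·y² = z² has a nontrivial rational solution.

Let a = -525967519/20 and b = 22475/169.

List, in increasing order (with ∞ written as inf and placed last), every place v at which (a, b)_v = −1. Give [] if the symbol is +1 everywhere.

Mod squares: a ≡ -443555, b ≡ 899. Check v ∈ {∞, 2, 5, 7, 11, 13, 19, 23, 29, 31}.
v=13: a=13^0·(≡2), b=13^-2·(≡11) mod 13; (2|13)=-1, (11|13)=-1; (−1)^{0·-2·6}·(-1)^-2·(-1)^0 = +1.
v=31: a=31^0·(≡23), b=31^1·(≡23) mod 31; (23|31)=-1, (23|31)=-1; (−1)^{0·1·15}·(-1)^1·(-1)^0 = -1.
v=5: a=5^-1·(≡4), b=5^2·(≡1) mod 5; (4|5)=+1, (1|5)=+1; (−1)^{-1·2·2}·(+1)^2·(+1)^-1 = +1.
v=7: a=7^3·(≡6), b=7^0·(≡5) mod 7; (6|7)=-1, (5|7)=-1; (−1)^{3·0·3}·(-1)^0·(-1)^3 = -1.
v=11: a=11^2·(≡1), b=11^0·(≡6) mod 11; (1|11)=+1, (6|11)=-1; (−1)^{2·0·5}·(+1)^0·(-1)^2 = +1.
v=∞: -443555 < 0 and 899 > 0  ⇒  (a,b)_∞ = +1.
v=29: a=29^1·(≡17), b=29^1·(≡19) mod 29; (17|29)=-1, (19|29)=-1; (−1)^{1·1·14}·(-1)^1·(-1)^1 = +1.
v=19: a=19^1·(≡5), b=19^0·(≡1) mod 19; (5|19)=+1, (1|19)=+1; (−1)^{1·0·9}·(+1)^0·(+1)^1 = +1.
v=23: a=23^1·(≡4), b=23^0·(≡12) mod 23; (4|23)=+1, (12|23)=+1; (−1)^{1·0·11}·(+1)^0·(+1)^1 = +1.
v=2: v_2(a)=-2, v_2(b)=0; units ≡ 5, 3 (mod 8); ε·ε+αω+βω = 0·1+-2·1+0·1 ≡ 0  ⇒  (a,b)_2 = +1.
Ram(-443555, 899) = {7, 31}; no ℚ_7-point on the conic.

[7, 31]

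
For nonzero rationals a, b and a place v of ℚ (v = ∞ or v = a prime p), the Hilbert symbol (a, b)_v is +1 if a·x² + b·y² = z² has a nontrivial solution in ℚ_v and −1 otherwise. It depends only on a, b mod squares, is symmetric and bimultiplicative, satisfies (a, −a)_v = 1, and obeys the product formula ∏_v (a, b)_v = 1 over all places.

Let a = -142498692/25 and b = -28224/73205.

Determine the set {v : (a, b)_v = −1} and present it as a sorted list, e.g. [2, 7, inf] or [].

(a, b) ≡ (-3958297, -5) mod (ℚ^×)²; places V = {2, 3, 5, 7, 11, 17, 29, 31, 37, ∞}.
(a,b)_37: α=1, u≡5; β=0, v≡14 (mod 37); (5|37)=-1, (14|37)=-1; sign (−1)^0·-1^0·-1^1 = -1.
(a,b)_31: α=1, u≡19; β=0, v≡30 (mod 31); (19|31)=+1, (30|31)=-1; sign (−1)^0·+1^0·-1^1 = -1.
(a,b)_2: α=2, β=6; u≡7, v≡3 (mod 8); ε(u)ε(v)=1·1, αω(v)=2·1, βω(u)=6·0; sum ≡ 1  ⇒  -1.
(a,b)_3: α=2, u≡2; β=2, v≡1 (mod 3); (2|3)=-1, (1|3)=+1; sign (−1)^0·-1^2·+1^2 = +1.
(a,b)_17: α=1, u≡2; β=0, v≡10 (mod 17); (2|17)=+1, (10|17)=-1; sign (−1)^0·+1^0·-1^1 = -1.
(a,b)_29: α=1, u≡26; β=0, v≡25 (mod 29); (26|29)=-1, (25|29)=+1; sign (−1)^0·-1^0·+1^1 = +1.
(a,b)_7: α=1, u≡6; β=2, v≡2 (mod 7); (6|7)=-1, (2|7)=+1; sign (−1)^0·-1^2·+1^1 = +1.
(a,b)_∞: sgn(-3958297)=−, sgn(-5)=−, so -1.
(a,b)_5: α=-2, u≡3; β=-1, v≡1 (mod 5); (3|5)=-1, (1|5)=+1; sign (−1)^0·-1^-1·+1^-2 = -1.
(a,b)_11: α=0, u≡9; β=-4, v≡7 (mod 11); (9|11)=+1, (7|11)=-1; sign (−1)^0·+1^-4·-1^0 = +1.
(-3958297, -5 / ℚ) ramifies at {2, 5, 17, 31, 37, ∞}: a division algebra.

[2, 5, 17, 31, 37, inf]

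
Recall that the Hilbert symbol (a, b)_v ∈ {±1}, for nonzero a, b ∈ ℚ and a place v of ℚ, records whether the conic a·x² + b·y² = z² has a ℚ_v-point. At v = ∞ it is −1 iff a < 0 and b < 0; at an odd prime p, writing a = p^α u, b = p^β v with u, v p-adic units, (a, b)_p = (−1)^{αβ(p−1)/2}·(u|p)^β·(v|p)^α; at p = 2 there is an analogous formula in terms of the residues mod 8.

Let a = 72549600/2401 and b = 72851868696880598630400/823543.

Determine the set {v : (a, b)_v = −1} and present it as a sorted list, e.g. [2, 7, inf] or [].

Mod squares: a ≡ 181374, b ≡ 16820783. Check v ∈ {∞, 2, 3, 5, 7, 19, 29, 37, 41, 43, 47}.
v=∞: 181374 > 0 and 16820783 > 0  ⇒  (a,b)_∞ = +1.
v=29: a=29^0·(≡8), b=29^1·(≡26) mod 29; (8|29)=-1, (26|29)=-1; (−1)^{0·1·14}·(-1)^1·(-1)^0 = -1.
v=37: a=37^1·(≡13), b=37^2·(≡11) mod 37; (13|37)=-1, (11|37)=+1; (−1)^{1·2·18}·(-1)^2·(+1)^1 = +1.
v=3: a=3^1·(≡2), b=3^4·(≡2) mod 3; (2|3)=-1, (2|3)=-1; (−1)^{1·4·1}·(-1)^4·(-1)^1 = -1.
v=5: a=5^2·(≡4), b=5^2·(≡2) mod 5; (4|5)=+1, (2|5)=-1; (−1)^{2·2·2}·(+1)^2·(-1)^2 = +1.
v=2: v_2(a)=5, v_2(b)=14; units ≡ 7, 7 (mod 8); ε·ε+αω+βω = 1·1+5·0+14·0 ≡ 1  ⇒  (a,b)_2 = -1.
v=7: a=7^-4·(≡4), b=7^-7·(≡4) mod 7; (4|7)=+1, (4|7)=+1; (−1)^{-4·-7·3}·(+1)^-7·(+1)^-4 = +1.
v=19: a=19^1·(≡12), b=19^2·(≡5) mod 19; (12|19)=-1, (5|19)=+1; (−1)^{1·2·9}·(-1)^2·(+1)^1 = +1.
v=41: a=41^0·(≡40), b=41^1·(≡11) mod 41; (40|41)=+1, (11|41)=-1; (−1)^{0·1·20}·(+1)^1·(-1)^0 = +1.
v=47: a=47^0·(≡6), b=47^1·(≡23) mod 47; (6|47)=+1, (23|47)=-1; (−1)^{0·1·23}·(+1)^1·(-1)^0 = +1.
v=43: a=43^1·(≡11), b=43^3·(≡38) mod 43; (11|43)=+1, (38|43)=+1; (−1)^{1·3·21}·(+1)^3·(+1)^1 = -1.
|Ram(181374, 16820783)| = 4, even; anisotropic at {2, 3, 29, 43}.

[2, 3, 29, 43]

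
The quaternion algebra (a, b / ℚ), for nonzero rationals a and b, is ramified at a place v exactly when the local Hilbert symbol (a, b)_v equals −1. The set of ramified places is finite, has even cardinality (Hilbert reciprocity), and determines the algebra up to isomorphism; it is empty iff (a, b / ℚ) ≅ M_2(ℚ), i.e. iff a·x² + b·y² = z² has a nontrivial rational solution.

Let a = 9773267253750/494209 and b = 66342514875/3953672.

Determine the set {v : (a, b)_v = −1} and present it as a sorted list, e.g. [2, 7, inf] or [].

Mod squares: a ≡ 6, b ≡ 390. Check v ∈ {∞, 2, 3, 5, 7, 11, 13, 17, 19, 31, 37}.
v=13: a=13^2·(≡6), b=13^1·(≡1) mod 13; (6|13)=-1, (1|13)=+1; (−1)^{2·1·6}·(-1)^1·(+1)^2 = -1.
v=3: a=3^3·(≡2), b=3^1·(≡1) mod 3; (2|3)=-1, (1|3)=+1; (−1)^{3·1·1}·(-1)^1·(+1)^3 = +1.
v=37: a=37^-2·(≡31), b=37^-2·(≡29) mod 37; (31|37)=-1, (29|37)=-1; (−1)^{-2·-2·18}·(-1)^-2·(-1)^-2 = +1.
v=11: a=11^2·(≡10), b=11^0·(≡4) mod 11; (10|11)=-1, (4|11)=+1; (−1)^{2·0·5}·(-1)^0·(+1)^2 = +1.
v=∞: 6 > 0 and 390 > 0  ⇒  (a,b)_∞ = +1.
v=17: a=17^2·(≡10), b=17^2·(≡13) mod 17; (10|17)=-1, (13|17)=+1; (−1)^{2·2·8}·(-1)^2·(+1)^2 = +1.
v=7: a=7^2·(≡6), b=7^2·(≡6) mod 7; (6|7)=-1, (6|7)=-1; (−1)^{2·2·3}·(-1)^2·(-1)^2 = +1.
v=31: a=31^0·(≡17), b=31^2·(≡8) mod 31; (17|31)=-1, (8|31)=+1; (−1)^{0·2·15}·(-1)^2·(+1)^0 = +1.
v=19: a=19^-2·(≡9), b=19^-2·(≡10) mod 19; (9|19)=+1, (10|19)=-1; (−1)^{-2·-2·9}·(+1)^-2·(-1)^-2 = +1.
v=2: v_2(a)=1, v_2(b)=-3; units ≡ 3, 3 (mod 8); ε·ε+αω+βω = 1·1+1·1+-3·1 ≡ 1  ⇒  (a,b)_2 = -1.
v=5: a=5^4·(≡4), b=5^3·(≡2) mod 5; (4|5)=+1, (2|5)=-1; (−1)^{4·3·2}·(+1)^3·(-1)^4 = +1.
Ram(6, 390) = {2, 13}; no ℚ_2-point on the conic.

[2, 13]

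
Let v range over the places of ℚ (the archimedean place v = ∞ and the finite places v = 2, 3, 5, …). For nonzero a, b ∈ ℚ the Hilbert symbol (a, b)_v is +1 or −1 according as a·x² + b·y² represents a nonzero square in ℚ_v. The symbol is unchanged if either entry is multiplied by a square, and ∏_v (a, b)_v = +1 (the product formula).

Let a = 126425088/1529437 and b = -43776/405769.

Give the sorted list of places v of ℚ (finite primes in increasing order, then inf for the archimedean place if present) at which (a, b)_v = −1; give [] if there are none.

Mod squares: a ≡ 494, b ≡ -19. Check v ∈ {∞, 2, 3, 7, 13, 19}.
v=7: a=7^-6·(≡1), b=7^-4·(≡2) mod 7; (1|7)=+1, (2|7)=+1; (−1)^{-6·-4·3}·(+1)^-4·(+1)^-6 = +1.
v=2: v_2(a)=11, v_2(b)=8; units ≡ 7, 5 (mod 8); ε·ε+αω+βω = 1·0+11·1+8·0 ≡ 1  ⇒  (a,b)_2 = -1.
v=19: a=19^3·(≡6), b=19^1·(≡18) mod 19; (6|19)=+1, (18|19)=-1; (−1)^{3·1·9}·(+1)^1·(-1)^3 = +1.
v=∞: 494 > 0 and -19 < 0  ⇒  (a,b)_∞ = +1.
v=3: a=3^2·(≡2), b=3^2·(≡2) mod 3; (2|3)=-1, (2|3)=-1; (−1)^{2·2·1}·(-1)^2·(-1)^2 = +1.
v=13: a=13^-1·(≡3), b=13^-2·(≡11) mod 13; (3|13)=+1, (11|13)=-1; (−1)^{-1·-2·6}·(+1)^-2·(-1)^-1 = -1.
Ram(494, -19) = {2, 13}; no ℚ_2-point on the conic.

[2, 13]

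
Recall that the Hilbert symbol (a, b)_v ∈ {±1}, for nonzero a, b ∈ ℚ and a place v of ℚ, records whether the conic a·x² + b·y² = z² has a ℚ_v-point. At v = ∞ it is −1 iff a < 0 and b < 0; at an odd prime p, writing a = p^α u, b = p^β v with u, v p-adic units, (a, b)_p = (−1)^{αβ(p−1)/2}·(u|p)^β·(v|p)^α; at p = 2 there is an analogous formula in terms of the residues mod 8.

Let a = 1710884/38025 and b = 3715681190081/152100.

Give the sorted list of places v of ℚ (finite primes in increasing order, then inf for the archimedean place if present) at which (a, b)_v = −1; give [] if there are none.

[19, 29]

(a, b) ≡ (8729, 17081) mod (ℚ^×)²; places V = {2, 3, 5, 7, 13, 19, 29, 31, 43, ∞}.
(a,b)_∞: sgn(8729)=+, sgn(17081)=+, so +1.
(a,b)_43: α=1, u≡1; β=2, v≡25 (mod 43); (1|43)=+1, (25|43)=+1; sign (−1)^0·+1^2·+1^1 = +1.
(a,b)_31: α=0, u≡16; β=1, v≡22 (mod 31); (16|31)=+1, (22|31)=-1; sign (−1)^0·+1^1·-1^0 = +1.
(a,b)_2: α=2, β=-2; u≡1, v≡1 (mod 8); ε(u)ε(v)=0·0, αω(v)=2·0, βω(u)=-2·0; sum ≡ 0  ⇒  +1.
(a,b)_19: α=0, u≡8; β=1, v≡11 (mod 19); (8|19)=-1, (11|19)=+1; sign (−1)^0·-1^1·+1^0 = -1.
(a,b)_5: α=-2, u≡4; β=-2, v≡4 (mod 5); (4|5)=+1, (4|5)=+1; sign (−1)^0·+1^-2·+1^-2 = +1.
(a,b)_7: α=3, u≡4; β=6, v≡2 (mod 7); (4|7)=+1, (2|7)=+1; sign (−1)^0·+1^6·+1^3 = +1.
(a,b)_29: α=1, u≡21; β=1, v≡25 (mod 29); (21|29)=-1, (25|29)=+1; sign (−1)^0·-1^1·+1^1 = -1.
(a,b)_13: α=-2, u≡8; β=-2, v≡1 (mod 13); (8|13)=-1, (1|13)=+1; sign (−1)^0·-1^-2·+1^-2 = +1.
(a,b)_3: α=-2, u≡2; β=-2, v≡2 (mod 3); (2|3)=-1, (2|3)=-1; sign (−1)^0·-1^-2·-1^-2 = +1.
Ram(8729, 17081) = {19, 29}; no ℚ_19-point on the conic.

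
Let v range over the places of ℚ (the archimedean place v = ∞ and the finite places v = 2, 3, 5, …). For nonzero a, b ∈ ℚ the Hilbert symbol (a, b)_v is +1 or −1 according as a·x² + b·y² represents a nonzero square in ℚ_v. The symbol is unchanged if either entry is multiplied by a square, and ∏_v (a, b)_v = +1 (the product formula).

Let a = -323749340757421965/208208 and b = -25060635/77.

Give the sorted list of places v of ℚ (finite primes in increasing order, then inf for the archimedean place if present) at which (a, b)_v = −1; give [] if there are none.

[29, inf]

Mod squares: a ≡ -4879105, b ≡ -741895. Check v ∈ {∞, 2, 3, 5, 7, 11, 13, 17, 19, 23, 29, 41, 47}.
v=13: a=13^-2·(≡3), b=13^0·(≡2) mod 13; (3|13)=+1, (2|13)=-1; (−1)^{-2·0·6}·(+1)^0·(-1)^-2 = +1.
v=2: v_2(a)=-4, v_2(b)=0; units ≡ 7, 1 (mod 8); ε·ε+αω+βω = 1·0+-4·0+0·0 ≡ 0  ⇒  (a,b)_2 = +1.
v=47: a=47^2·(≡37), b=47^1·(≡16) mod 47; (37|47)=+1, (16|47)=+1; (−1)^{2·1·23}·(+1)^1·(+1)^2 = +1.
v=11: a=11^-1·(≡4), b=11^-1·(≡7) mod 11; (4|11)=+1, (7|11)=-1; (−1)^{-1·-1·5}·(+1)^-1·(-1)^-1 = +1.
v=∞: -4879105 < 0 and -741895 < 0  ⇒  (a,b)_∞ = -1.
v=29: a=29^1·(≡16), b=29^0·(≡14) mod 29; (16|29)=+1, (14|29)=-1; (−1)^{1·0·14}·(+1)^0·(-1)^1 = -1.
v=3: a=3^2·(≡2), b=3^2·(≡2) mod 3; (2|3)=-1, (2|3)=-1; (−1)^{2·2·1}·(-1)^2·(-1)^2 = +1.
v=17: a=17^2·(≡10), b=17^2·(≡4) mod 17; (10|17)=-1, (4|17)=+1; (−1)^{2·2·8}·(-1)^2·(+1)^2 = +1.
v=41: a=41^2·(≡18), b=41^1·(≡26) mod 41; (18|41)=+1, (26|41)=-1; (−1)^{2·1·20}·(+1)^1·(-1)^2 = +1.
v=23: a=23^3·(≡17), b=23^0·(≡12) mod 23; (17|23)=-1, (12|23)=+1; (−1)^{3·0·11}·(-1)^0·(+1)^3 = +1.
v=7: a=7^-1·(≡6), b=7^-1·(≡4) mod 7; (6|7)=-1, (4|7)=+1; (−1)^{-1·-1·3}·(-1)^-1·(+1)^-1 = +1.
v=5: a=5^1·(≡4), b=5^1·(≡4) mod 5; (4|5)=+1, (4|5)=+1; (−1)^{1·1·2}·(+1)^1·(+1)^1 = +1.
v=19: a=19^1·(≡6), b=19^0·(≡4) mod 19; (6|19)=+1, (4|19)=+1; (−1)^{1·0·9}·(+1)^0·(+1)^1 = +1.
Ram(-4879105, -741895) = {29, ∞}; no ℚ_29-point on the conic.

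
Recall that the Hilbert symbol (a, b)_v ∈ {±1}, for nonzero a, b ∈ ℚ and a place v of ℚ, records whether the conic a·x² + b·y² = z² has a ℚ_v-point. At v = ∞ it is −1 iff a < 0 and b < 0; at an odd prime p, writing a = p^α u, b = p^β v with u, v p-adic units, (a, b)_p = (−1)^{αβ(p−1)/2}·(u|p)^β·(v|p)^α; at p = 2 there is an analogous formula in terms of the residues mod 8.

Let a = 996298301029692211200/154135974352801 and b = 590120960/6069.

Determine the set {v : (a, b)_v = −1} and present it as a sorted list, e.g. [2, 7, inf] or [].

(a, b) ≡ (3, 71610) mod (ℚ^×)²; places V = {2, 3, 5, 7, 11, 13, 17, 19, 23, 31, ∞}.
(a,b)_31: α=2, u≡13; β=1, v≡28 (mod 31); (13|31)=-1, (28|31)=+1; sign (−1)^0·-1^1·+1^2 = -1.
(a,b)_2: α=34, β=11; u≡3, v≡5 (mod 8); ε(u)ε(v)=1·0, αω(v)=34·1, βω(u)=11·1; sum ≡ 1  ⇒  -1.
(a,b)_19: α=-4, u≡13; β=0, v≡14 (mod 19); (13|19)=-1, (14|19)=-1; sign (−1)^0·-1^0·-1^-4 = +1.
(a,b)_17: α=-6, u≡10; β=-2, v≡7 (mod 17); (10|17)=-1, (7|17)=-1; sign (−1)^0·-1^-2·-1^-6 = +1.
(a,b)_∞: sgn(3)=+, sgn(71610)=+, so +1.
(a,b)_3: α=3, u≡1; β=-1, v≡2 (mod 3); (1|3)=+1, (2|3)=-1; sign (−1)^1·+1^-1·-1^3 = +1.
(a,b)_23: α=2, u≡6; β=0, v≡15 (mod 23); (6|23)=+1, (15|23)=-1; sign (−1)^0·+1^0·-1^2 = +1.
(a,b)_13: α=2, u≡1; β=2, v≡6 (mod 13); (1|13)=+1, (6|13)=-1; sign (−1)^0·+1^2·-1^2 = +1.
(a,b)_5: α=2, u≡3; β=1, v≡3 (mod 5); (3|5)=-1, (3|5)=-1; sign (−1)^0·-1^1·-1^2 = -1.
(a,b)_11: α=0, u≡1; β=1, v≡1 (mod 11); (1|11)=+1, (1|11)=+1; sign (−1)^0·+1^1·+1^0 = +1.
(a,b)_7: α=-2, u≡3; β=-1, v≡5 (mod 7); (3|7)=-1, (5|7)=-1; sign (−1)^0·-1^-1·-1^-2 = -1.
Ram(3, 71610) = {2, 5, 7, 31}; no ℚ_2-point on the conic.

[2, 5, 7, 31]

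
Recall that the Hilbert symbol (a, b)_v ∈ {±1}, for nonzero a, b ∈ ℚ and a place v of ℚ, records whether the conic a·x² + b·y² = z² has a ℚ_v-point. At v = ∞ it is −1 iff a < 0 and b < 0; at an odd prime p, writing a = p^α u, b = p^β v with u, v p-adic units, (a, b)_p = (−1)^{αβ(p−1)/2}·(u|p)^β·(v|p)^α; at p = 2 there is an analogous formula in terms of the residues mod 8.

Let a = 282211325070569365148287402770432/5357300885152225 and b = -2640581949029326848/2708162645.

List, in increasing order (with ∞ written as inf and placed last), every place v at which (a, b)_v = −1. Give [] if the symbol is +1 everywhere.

[3, 5, 7, 13, 19, 29]

(a, b) ≡ (203, -7410) mod (ℚ^×)²; places V = {2, 3, 5, 7, 13, 17, 19, 29, 31, 37, ∞}.
(a,b)_29: α=3, u≡22; β=2, v≡12 (mod 29); (22|29)=+1, (12|29)=-1; sign (−1)^0·+1^2·-1^3 = -1.
(a,b)_7: α=3, u≡4; β=2, v≡5 (mod 7); (4|7)=+1, (5|7)=-1; sign (−1)^0·+1^2·-1^3 = -1.
(a,b)_5: α=-2, u≡3; β=-1, v≡3 (mod 5); (3|5)=-1, (3|5)=-1; sign (−1)^0·-1^-1·-1^-2 = -1.
(a,b)_17: α=-4, u≡16; β=-2, v≡13 (mod 17); (16|17)=+1, (13|17)=+1; sign (−1)^0·+1^-2·+1^-4 = +1.
(a,b)_13: α=2, u≡7; β=1, v≡6 (mod 13); (7|13)=-1, (6|13)=-1; sign (−1)^0·-1^1·-1^2 = -1.
(a,b)_37: α=-6, u≡31; β=-4, v≡33 (mod 37); (31|37)=-1, (33|37)=+1; sign (−1)^0·-1^-4·+1^-6 = +1.
(a,b)_2: α=24, β=13; u≡3, v≡7 (mod 8); ε(u)ε(v)=1·1, αω(v)=24·0, βω(u)=13·1; sum ≡ 0  ⇒  +1.
(a,b)_3: α=6, u≡2; β=5, v≡2 (mod 3); (2|3)=-1, (2|3)=-1; sign (−1)^0·-1^5·-1^6 = -1.
(a,b)_31: α=2, u≡12; β=0, v≡27 (mod 31); (12|31)=-1, (27|31)=-1; sign (−1)^0·-1^0·-1^2 = +1.
(a,b)_19: α=8, u≡3; β=5, v≡11 (mod 19); (3|19)=-1, (11|19)=+1; sign (−1)^0·-1^5·+1^8 = -1.
(a,b)_∞: sgn(203)=+, sgn(-7410)=−, so +1.
Ram(203, -7410) = {3, 5, 7, 13, 19, 29}; no ℚ_3-point on the conic.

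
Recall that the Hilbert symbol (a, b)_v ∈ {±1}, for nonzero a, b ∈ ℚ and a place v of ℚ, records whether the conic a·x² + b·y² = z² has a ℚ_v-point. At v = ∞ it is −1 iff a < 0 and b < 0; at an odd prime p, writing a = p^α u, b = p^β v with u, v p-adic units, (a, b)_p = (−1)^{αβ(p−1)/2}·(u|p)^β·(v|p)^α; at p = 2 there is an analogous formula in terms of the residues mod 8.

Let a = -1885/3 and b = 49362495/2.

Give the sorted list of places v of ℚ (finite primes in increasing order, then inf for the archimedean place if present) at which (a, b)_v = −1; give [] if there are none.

Mod squares: a ≡ -5655, b ≡ 117390. Check v ∈ {∞, 2, 3, 5, 7, 13, 29, 43}.
v=7: a=7^0·(≡4), b=7^1·(≡3) mod 7; (4|7)=+1, (3|7)=-1; (−1)^{0·1·3}·(+1)^1·(-1)^0 = +1.
v=2: v_2(a)=0, v_2(b)=-1; units ≡ 1, 7 (mod 8); ε·ε+αω+βω = 0·1+0·0+-1·0 ≡ 0  ⇒  (a,b)_2 = +1.
v=29: a=29^1·(≡17), b=29^2·(≡14) mod 29; (17|29)=-1, (14|29)=-1; (−1)^{1·2·14}·(-1)^2·(-1)^1 = -1.
v=13: a=13^1·(≡8), b=13^1·(≡5) mod 13; (8|13)=-1, (5|13)=-1; (−1)^{1·1·6}·(-1)^1·(-1)^1 = +1.
v=3: a=3^-1·(≡2), b=3^1·(≡1) mod 3; (2|3)=-1, (1|3)=+1; (−1)^{-1·1·1}·(-1)^1·(+1)^-1 = +1.
v=43: a=43^0·(≡31), b=43^1·(≡40) mod 43; (31|43)=+1, (40|43)=+1; (−1)^{0·1·21}·(+1)^1·(+1)^0 = +1.
v=5: a=5^1·(≡1), b=5^1·(≡2) mod 5; (1|5)=+1, (2|5)=-1; (−1)^{1·1·2}·(+1)^1·(-1)^1 = -1.
v=∞: -5655 < 0 and 117390 > 0  ⇒  (a,b)_∞ = +1.
|Ram(-5655, 117390)| = 2, even; anisotropic at {5, 29}.

[5, 29]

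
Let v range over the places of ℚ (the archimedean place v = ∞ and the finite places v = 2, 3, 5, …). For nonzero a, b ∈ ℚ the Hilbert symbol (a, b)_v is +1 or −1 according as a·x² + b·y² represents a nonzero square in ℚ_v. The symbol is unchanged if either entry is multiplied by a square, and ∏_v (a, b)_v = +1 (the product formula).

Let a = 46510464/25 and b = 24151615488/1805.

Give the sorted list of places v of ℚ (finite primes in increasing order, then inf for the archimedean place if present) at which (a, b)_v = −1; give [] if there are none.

Mod squares: a ≡ 6006, b ≡ 2210. Check v ∈ {∞, 2, 3, 5, 7, 11, 13, 17, 19}.
v=5: a=5^-2·(≡4), b=5^-1·(≡3) mod 5; (4|5)=+1, (3|5)=-1; (−1)^{-2·-1·2}·(+1)^-1·(-1)^-2 = +1.
v=2: v_2(a)=7, v_2(b)=11; units ≡ 3, 1 (mod 8); ε·ε+αω+βω = 1·0+7·0+11·1 ≡ 1  ⇒  (a,b)_2 = -1.
v=17: a=17^0·(≡12), b=17^1·(≡10) mod 17; (12|17)=-1, (10|17)=-1; (−1)^{0·1·8}·(-1)^1·(-1)^0 = -1.
v=3: a=3^1·(≡1), b=3^2·(≡2) mod 3; (1|3)=+1, (2|3)=-1; (−1)^{1·2·1}·(+1)^2·(-1)^1 = -1.
v=7: a=7^1·(≡2), b=7^2·(≡6) mod 7; (2|7)=+1, (6|7)=-1; (−1)^{1·2·3}·(+1)^2·(-1)^1 = -1.
v=19: a=19^0·(≡10), b=19^-2·(≡1) mod 19; (10|19)=-1, (1|19)=+1; (−1)^{0·-2·9}·(-1)^-2·(+1)^0 = +1.
v=13: a=13^1·(≡2), b=13^1·(≡4) mod 13; (2|13)=-1, (4|13)=+1; (−1)^{1·1·6}·(-1)^1·(+1)^1 = -1.
v=∞: 6006 > 0 and 2210 > 0  ⇒  (a,b)_∞ = +1.
v=11: a=11^3·(≡10), b=11^2·(≡2) mod 11; (10|11)=-1, (2|11)=-1; (−1)^{3·2·5}·(-1)^2·(-1)^3 = -1.
(6006, 2210 / ℚ) ramifies at {2, 3, 7, 11, 13, 17}: a division algebra.

[2, 3, 7, 11, 13, 17]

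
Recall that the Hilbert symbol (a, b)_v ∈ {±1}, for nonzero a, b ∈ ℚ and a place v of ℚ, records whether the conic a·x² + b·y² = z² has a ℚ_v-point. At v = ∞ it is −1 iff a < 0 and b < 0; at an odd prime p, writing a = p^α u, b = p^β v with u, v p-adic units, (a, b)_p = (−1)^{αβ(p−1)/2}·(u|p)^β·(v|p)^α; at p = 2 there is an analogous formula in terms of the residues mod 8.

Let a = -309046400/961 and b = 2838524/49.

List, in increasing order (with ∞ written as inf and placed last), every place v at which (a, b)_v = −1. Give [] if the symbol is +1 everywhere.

(a, b) ≡ (-193154, 4199) mod (ℚ^×)²; places V = {2, 5, 7, 13, 17, 19, 23, 31, ∞}.
(a,b)_7: α=0, u≡1; β=-2, v≡3 (mod 7); (1|7)=+1, (3|7)=-1; sign (−1)^0·+1^-2·-1^0 = +1.
(a,b)_2: α=7, β=2; u≡7, v≡7 (mod 8); ε(u)ε(v)=1·1, αω(v)=7·0, βω(u)=2·0; sum ≡ 1  ⇒  -1.
(a,b)_∞: sgn(-193154)=−, sgn(4199)=+, so +1.
(a,b)_31: α=-2, u≡9; β=0, v≡16 (mod 31); (9|31)=+1, (16|31)=+1; sign (−1)^0·+1^0·+1^-2 = +1.
(a,b)_19: α=1, u≡10; β=1, v≡12 (mod 19); (10|19)=-1, (12|19)=-1; sign (−1)^1·-1^1·-1^1 = -1.
(a,b)_23: α=1, u≡17; β=0, v≡16 (mod 23); (17|23)=-1, (16|23)=+1; sign (−1)^0·-1^0·+1^1 = +1.
(a,b)_17: α=1, u≡10; β=1, v≡1 (mod 17); (10|17)=-1, (1|17)=+1; sign (−1)^0·-1^1·+1^1 = -1.
(a,b)_5: α=2, u≡4; β=0, v≡1 (mod 5); (4|5)=+1, (1|5)=+1; sign (−1)^0·+1^0·+1^2 = +1.
(a,b)_13: α=1, u≡12; β=3, v≡7 (mod 13); (12|13)=+1, (7|13)=-1; sign (−1)^0·+1^3·-1^1 = -1.
(-193154, 4199 / ℚ) ramifies at {2, 13, 17, 19}: a division algebra.

[2, 13, 17, 19]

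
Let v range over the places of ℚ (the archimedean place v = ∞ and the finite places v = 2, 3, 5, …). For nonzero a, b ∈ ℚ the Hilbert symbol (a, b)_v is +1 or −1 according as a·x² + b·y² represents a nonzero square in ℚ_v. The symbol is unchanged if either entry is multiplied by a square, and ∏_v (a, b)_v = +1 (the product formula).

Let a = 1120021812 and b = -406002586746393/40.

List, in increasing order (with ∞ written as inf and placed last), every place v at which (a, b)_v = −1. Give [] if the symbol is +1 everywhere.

[2, 5]

Mod squares: a ≡ 13, b ≡ -170. Check v ∈ {∞, 2, 3, 5, 7, 13, 17}.
v=2: v_2(a)=2, v_2(b)=-3; units ≡ 5, 3 (mod 8); ε·ε+αω+βω = 0·1+2·1+-3·1 ≡ 1  ⇒  (a,b)_2 = -1.
v=3: a=3^2·(≡1), b=3^10·(≡1) mod 3; (1|3)=+1, (1|3)=+1; (−1)^{2·10·1}·(+1)^10·(+1)^2 = +1.
v=17: a=17^2·(≡1), b=17^3·(≡14) mod 17; (1|17)=+1, (14|17)=-1; (−1)^{2·3·8}·(+1)^3·(-1)^2 = +1.
v=∞: 13 > 0 and -170 < 0  ⇒  (a,b)_∞ = +1.
v=13: a=13^3·(≡1), b=13^4·(≡4) mod 13; (1|13)=+1, (4|13)=+1; (−1)^{3·4·6}·(+1)^4·(+1)^3 = +1.
v=7: a=7^2·(≡5), b=7^2·(≡5) mod 7; (5|7)=-1, (5|7)=-1; (−1)^{2·2·3}·(-1)^2·(-1)^2 = +1.
v=5: a=5^0·(≡2), b=5^-1·(≡4) mod 5; (2|5)=-1, (4|5)=+1; (−1)^{0·-1·2}·(-1)^-1·(+1)^0 = -1.
(13, -170 / ℚ) ramifies at {2, 5}: a division algebra.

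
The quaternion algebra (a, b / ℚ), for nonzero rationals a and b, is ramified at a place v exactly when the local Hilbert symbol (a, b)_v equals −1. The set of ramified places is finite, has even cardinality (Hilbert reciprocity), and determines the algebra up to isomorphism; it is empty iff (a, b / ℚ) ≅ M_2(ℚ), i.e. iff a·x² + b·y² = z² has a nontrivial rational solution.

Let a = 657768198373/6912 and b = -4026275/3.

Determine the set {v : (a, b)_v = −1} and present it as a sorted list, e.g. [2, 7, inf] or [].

Mod squares: a ≡ 39, b ≡ -33. Check v ∈ {∞, 2, 3, 5, 11, 13}.
v=13: a=13^5·(≡10), b=13^0·(≡11) mod 13; (10|13)=+1, (11|13)=-1; (−1)^{5·0·6}·(+1)^0·(-1)^5 = -1.
v=3: a=3^-3·(≡1), b=3^-1·(≡1) mod 3; (1|3)=+1, (1|3)=+1; (−1)^{-3·-1·1}·(+1)^-1·(+1)^-3 = -1.
v=11: a=11^6·(≡8), b=11^5·(≡10) mod 11; (8|11)=-1, (10|11)=-1; (−1)^{6·5·5}·(-1)^5·(-1)^6 = -1.
v=2: v_2(a)=-8, v_2(b)=0; units ≡ 7, 7 (mod 8); ε·ε+αω+βω = 1·1+-8·0+0·0 ≡ 1  ⇒  (a,b)_2 = -1.
v=∞: 39 > 0 and -33 < 0  ⇒  (a,b)_∞ = +1.
v=5: a=5^0·(≡4), b=5^2·(≡3) mod 5; (4|5)=+1, (3|5)=-1; (−1)^{0·2·2}·(+1)^2·(-1)^0 = +1.
|Ram(39, -33)| = 4, even; anisotropic at {2, 3, 11, 13}.

[2, 3, 11, 13]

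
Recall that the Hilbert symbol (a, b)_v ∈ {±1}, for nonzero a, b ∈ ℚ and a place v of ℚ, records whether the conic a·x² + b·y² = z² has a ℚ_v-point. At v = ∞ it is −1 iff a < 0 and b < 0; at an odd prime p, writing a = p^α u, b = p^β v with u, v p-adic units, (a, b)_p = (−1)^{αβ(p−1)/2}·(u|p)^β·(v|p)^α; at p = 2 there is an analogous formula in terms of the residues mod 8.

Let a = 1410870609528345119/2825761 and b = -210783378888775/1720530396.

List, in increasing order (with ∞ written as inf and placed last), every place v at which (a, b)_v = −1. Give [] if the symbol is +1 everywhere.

Mod squares: a ≡ 551, b ≡ -826761. Check v ∈ {∞, 2, 3, 5, 7, 11, 13, 17, 19, 29, 31, 37, 41, 43}.
v=41: a=41^-4·(≡10), b=41^-2·(≡33) mod 41; (10|41)=+1, (33|41)=+1; (−1)^{-4·-2·20}·(+1)^-2·(+1)^-4 = +1.
v=19: a=19^1·(≡18), b=19^0·(≡1) mod 19; (18|19)=-1, (1|19)=+1; (−1)^{1·0·9}·(-1)^0·(+1)^1 = +1.
v=17: a=17^2·(≡10), b=17^1·(≡2) mod 17; (10|17)=-1, (2|17)=+1; (−1)^{2·1·8}·(-1)^1·(+1)^2 = -1.
v=37: a=37^0·(≡26), b=37^2·(≡33) mod 37; (26|37)=+1, (33|37)=+1; (−1)^{0·2·18}·(+1)^2·(+1)^0 = +1.
v=11: a=11^2·(≡9), b=11^2·(≡10) mod 11; (9|11)=+1, (10|11)=-1; (−1)^{2·2·5}·(+1)^2·(-1)^2 = +1.
v=3: a=3^0·(≡2), b=3^-9·(≡2) mod 3; (2|3)=-1, (2|3)=-1; (−1)^{0·-9·1}·(-1)^-9·(-1)^0 = -1.
v=43: a=43^2·(≡36), b=43^1·(≡28) mod 43; (36|43)=+1, (28|43)=-1; (−1)^{2·1·21}·(+1)^1·(-1)^2 = +1.
v=5: a=5^0·(≡4), b=5^2·(≡4) mod 5; (4|5)=+1, (4|5)=+1; (−1)^{0·2·2}·(+1)^2·(+1)^0 = +1.
v=∞: 551 > 0 and -826761 < 0  ⇒  (a,b)_∞ = +1.
v=31: a=31^2·(≡29), b=31^0·(≡14) mod 31; (29|31)=-1, (14|31)=+1; (−1)^{2·0·15}·(-1)^0·(+1)^2 = +1.
v=13: a=13^0·(≡8), b=13^-1·(≡3) mod 13; (8|13)=-1, (3|13)=+1; (−1)^{0·-1·6}·(-1)^-1·(+1)^0 = -1.
v=29: a=29^3·(≡14), b=29^1·(≡3) mod 29; (14|29)=-1, (3|29)=-1; (−1)^{3·1·14}·(-1)^1·(-1)^3 = +1.
v=2: v_2(a)=0, v_2(b)=-2; units ≡ 7, 7 (mod 8); ε·ε+αω+βω = 1·1+0·0+-2·0 ≡ 1  ⇒  (a,b)_2 = -1.
v=7: a=7^2·(≡5), b=7^4·(≡4) mod 7; (5|7)=-1, (4|7)=+1; (−1)^{2·4·3}·(-1)^4·(+1)^2 = +1.
Ram(551, -826761) = {2, 3, 13, 17}; no ℚ_2-point on the conic.

[2, 3, 13, 17]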